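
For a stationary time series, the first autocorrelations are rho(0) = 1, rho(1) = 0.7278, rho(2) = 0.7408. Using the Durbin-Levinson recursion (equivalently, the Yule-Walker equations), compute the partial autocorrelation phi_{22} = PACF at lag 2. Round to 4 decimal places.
\phi_{22} = 0.4489

The PACF at lag k is phi_{kk}, the last component of the solution
to the Yule-Walker system G_k phi = r_k where
  (G_k)_{ij} = rho(|i - j|), (r_k)_i = rho(i), i,j = 1..k.
Equivalently, Durbin-Levinson gives phi_{kk} iteratively:
  phi_{11} = rho(1)
  phi_{kk} = [rho(k) - sum_{j=1..k-1} phi_{k-1,j} rho(k-j)]
            / [1 - sum_{j=1..k-1} phi_{k-1,j} rho(j)],
  phi_{k,j} = phi_{k-1,j} - phi_{kk} phi_{k-1,k-j},  j = 1..k-1.
Step k = 1:
  phi_11 = rho(1) = 0.7278.
Step k = 2:
  phi_22 = [rho(2) - phi_11 rho(1)] / [1 - phi_11 rho(1)] = [0.7408 - (0.7278)(0.7278)] / [1 - (0.7278)(0.7278)]
         = 0.21110716 / 0.47030716 = 0.4489.
Therefore phi_{22} = 0.4489.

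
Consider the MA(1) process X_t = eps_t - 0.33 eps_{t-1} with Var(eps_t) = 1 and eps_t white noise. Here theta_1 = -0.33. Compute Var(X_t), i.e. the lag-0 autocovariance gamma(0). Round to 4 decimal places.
\gamma(0) = 1.1089

For an MA(q) process X_t = eps_t + sum_i theta_i eps_{t-i} with
Var(eps_t) = sigma^2, the variance is
  gamma(0) = sigma^2 * (1 + sum_i theta_i^2).
  sum_i theta_i^2 = (-0.33)^2 = 0.1089.
  gamma(0) = 1 * (1 + 0.1089) = 1 * 1.1089 = 1.1089.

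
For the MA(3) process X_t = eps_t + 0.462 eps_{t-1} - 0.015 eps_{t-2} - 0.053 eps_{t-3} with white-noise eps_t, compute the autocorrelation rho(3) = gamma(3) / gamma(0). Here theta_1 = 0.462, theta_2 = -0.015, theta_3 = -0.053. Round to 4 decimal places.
\rho(3) = -0.0436

For an MA(q) process with theta_0 = 1, the autocovariance is
  gamma(k) = sigma^2 * sum_{i=0..q-k} theta_i * theta_{i+k},
and rho(k) = gamma(k) / gamma(0). Sigma^2 cancels.
  numerator   = (1)*(-0.053) = -0.053.
  denominator = (1)^2 + (0.462)^2 + (-0.015)^2 + (-0.053)^2 = 1.216478.
  rho(3) = -0.053 / 1.216478 = -0.0436.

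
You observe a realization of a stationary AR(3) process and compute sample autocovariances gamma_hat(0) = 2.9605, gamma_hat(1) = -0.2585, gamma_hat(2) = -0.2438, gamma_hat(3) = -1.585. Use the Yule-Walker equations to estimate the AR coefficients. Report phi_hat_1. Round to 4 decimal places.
\hat\phi_{1} = -0.1460

The Yule-Walker equations for an AR(p) process read, in matrix form,
  Gamma_p phi = r_p,   with   (Gamma_p)_{ij} = gamma(|i - j|),
                       (r_p)_i = gamma(i),   i,j = 1..p.
Substitute the sample gammas (Toeplitz matrix and right-hand side of size 3):
  Gamma_p = [[2.9605, -0.2585, -0.2438], [-0.2585, 2.9605, -0.2585], [-0.2438, -0.2585, 2.9605]]
  r_p     = [-0.2585, -0.2438, -1.585]
Written out (R1..R3):
  (R1) 2.9605 phi_1 - 0.2585 phi_2 - 0.2438 phi_3 = -0.2585
  (R2) -0.2585 phi_1 + 2.9605 phi_2 - 0.2585 phi_3 = -0.2438
  (R3) -0.2438 phi_1 - 0.2585 phi_2 + 2.9605 phi_3 = -1.585
Gaussian elimination:
  R2 <- R2 - (-0.2585/2.9605) R1 = R2 - (-0.087316) R1:  2.937929 phi_2 - 0.279788 phi_3 = -0.266371
  R3 <- R3 - (-0.2438/2.9605) R1 = R3 - (-0.082351) R1:  -0.279788 phi_2 + 2.940423 phi_3 = -1.606288
  R3 <- R3 - (-0.279788/2.937929) R2 = R3 - (-0.095233) R2:  2.913778 phi_3 = -1.631655
Back-substitution:
  phi_hat_3 = -1.631655 / 2.913778 = -0.559979
  phi_hat_2 = (-0.266371 - (-0.279788)(-0.559979)) / 2.937929 = -0.143995
  phi_hat_1 = (-0.2585 - (-0.2585)(-0.143995) - (-0.2438)(-0.559979)) / 2.9605 = -0.146004
So phi_hat = [-0.1460, -0.1440, -0.5600].
Therefore phi_hat_1 = -0.1460.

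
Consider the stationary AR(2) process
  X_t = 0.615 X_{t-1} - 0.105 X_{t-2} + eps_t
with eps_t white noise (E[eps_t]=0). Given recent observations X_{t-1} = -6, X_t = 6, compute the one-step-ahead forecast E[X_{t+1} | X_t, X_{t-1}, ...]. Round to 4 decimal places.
E[X_{t+1} \mid \mathcal F_t] = 4.3200

For an AR(p) model X_t = c + sum_i phi_i X_{t-i} + eps_t, the
one-step-ahead conditional mean is
  E[X_{t+1} | X_t, ...] = c + sum_i phi_i X_{t+1-i}.
Substitute known values:
  E[X_{t+1} | ...] = (0.615) * (6) + (-0.105) * (-6)
                   = 4.3200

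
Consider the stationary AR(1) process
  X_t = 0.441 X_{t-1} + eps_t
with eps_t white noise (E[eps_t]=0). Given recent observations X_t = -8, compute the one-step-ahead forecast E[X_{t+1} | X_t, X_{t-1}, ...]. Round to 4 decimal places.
E[X_{t+1} \mid \mathcal F_t] = -3.5280

For an AR(p) model X_t = c + sum_i phi_i X_{t-i} + eps_t, the
one-step-ahead conditional mean is
  E[X_{t+1} | X_t, ...] = c + sum_i phi_i X_{t+1-i}.
Substitute known values:
  E[X_{t+1} | ...] = (0.441) * (-8)
                   = -3.5280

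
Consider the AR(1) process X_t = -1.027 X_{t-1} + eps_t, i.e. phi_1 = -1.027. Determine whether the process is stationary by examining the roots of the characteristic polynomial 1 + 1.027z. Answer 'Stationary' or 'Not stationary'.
\text{Not stationary}

The AR(p) characteristic polynomial is P(z) = 1 + 1.027z.
Stationarity requires all roots to lie outside the unit circle, i.e. |z| > 1 for every root.
This is linear in z: 1 + (1.027) z = 0  =>  z = -1/(1.027) = -0.97371,  |z| = 0.97371.
Moduli of all roots: 0.9737.
All moduli strictly greater than 1? No.
Verdict: Not stationary.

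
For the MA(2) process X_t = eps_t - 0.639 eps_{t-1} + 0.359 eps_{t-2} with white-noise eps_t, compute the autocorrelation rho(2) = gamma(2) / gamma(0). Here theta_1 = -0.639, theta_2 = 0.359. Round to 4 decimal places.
\rho(2) = 0.2335

For an MA(q) process with theta_0 = 1, the autocovariance is
  gamma(k) = sigma^2 * sum_{i=0..q-k} theta_i * theta_{i+k},
and rho(k) = gamma(k) / gamma(0). Sigma^2 cancels.
  numerator   = (1)*(0.359) = 0.359.
  denominator = (1)^2 + (-0.639)^2 + (0.359)^2 = 1.537202.
  rho(2) = 0.359 / 1.537202 = 0.2335.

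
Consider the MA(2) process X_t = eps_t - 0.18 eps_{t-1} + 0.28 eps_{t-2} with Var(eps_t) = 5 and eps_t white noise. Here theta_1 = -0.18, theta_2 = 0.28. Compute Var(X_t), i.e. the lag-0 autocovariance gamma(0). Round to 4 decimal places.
\gamma(0) = 5.5540

For an MA(q) process X_t = eps_t + sum_i theta_i eps_{t-i} with
Var(eps_t) = sigma^2, the variance is
  gamma(0) = sigma^2 * (1 + sum_i theta_i^2).
  sum_i theta_i^2 = (-0.18)^2 + (0.28)^2 = 0.0324 + 0.0784 = 0.1108.
  gamma(0) = 5 * (1 + 0.1108) = 5 * 1.1108 = 5.554, which rounds to 5.5540.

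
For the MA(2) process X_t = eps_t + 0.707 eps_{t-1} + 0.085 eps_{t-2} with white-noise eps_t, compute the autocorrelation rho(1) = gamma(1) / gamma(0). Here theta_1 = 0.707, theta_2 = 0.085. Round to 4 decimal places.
\rho(1) = 0.5090

For an MA(q) process with theta_0 = 1, the autocovariance is
  gamma(k) = sigma^2 * sum_{i=0..q-k} theta_i * theta_{i+k},
and rho(k) = gamma(k) / gamma(0). Sigma^2 cancels.
  numerator   = (1)*(0.707) + (0.707)*(0.085) = 0.767095.
  denominator = (1)^2 + (0.707)^2 + (0.085)^2 = 1.507074.
  rho(1) = 0.767095 / 1.507074 = 0.5090.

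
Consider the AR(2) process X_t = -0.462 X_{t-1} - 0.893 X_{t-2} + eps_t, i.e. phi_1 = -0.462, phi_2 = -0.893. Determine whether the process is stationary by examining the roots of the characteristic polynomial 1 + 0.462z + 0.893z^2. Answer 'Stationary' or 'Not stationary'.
\text{Stationary}

The AR(p) characteristic polynomial is P(z) = 1 + 0.462z + 0.893z^2.
Stationarity requires all roots to lie outside the unit circle, i.e. |z| > 1 for every root.
Set 1 + (0.462) z + (0.893) z^2 = 0, i.e. a z^2 + b z + c = 0 with a = 0.893, b = 0.462, c = 1.
Discriminant D = b^2 - 4ac = (0.462)^2 - 4*(0.893)*1 = 0.213444 - (3.572) = -3.358556.
D < 0, so the roots are the complex-conjugate pair z = (-b +/- i sqrt(-D)) / (2a) = -0.2587 +/- 1.0261i.
For a conjugate pair |z|^2 = z * conj(z) = (product of roots) = c/a = 1/(0.893) = 1.119821, so |z| = sqrt(1.119821) = 1.0582 for both roots.
Moduli of all roots: 1.0582, 1.0582.
All moduli strictly greater than 1? Yes.
Verdict: Stationary.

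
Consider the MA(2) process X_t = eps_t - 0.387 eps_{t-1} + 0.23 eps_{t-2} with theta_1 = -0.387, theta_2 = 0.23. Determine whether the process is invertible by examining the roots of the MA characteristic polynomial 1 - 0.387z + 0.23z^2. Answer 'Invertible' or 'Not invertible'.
\text{Invertible}

The MA(q) characteristic polynomial is P(z) = 1 - 0.387z + 0.23z^2.
Invertibility requires all roots to lie outside the unit circle, i.e. |z| > 1 for every root.
Set 1 + (-0.387) z + (0.23) z^2 = 0, i.e. a z^2 + b z + c = 0 with a = 0.23, b = -0.387, c = 1.
Discriminant D = b^2 - 4ac = (-0.387)^2 - 4*(0.23)*1 = 0.149769 - (0.92) = -0.770231.
D < 0, so the roots are the complex-conjugate pair z = (-b +/- i sqrt(-D)) / (2a) = 0.8413 +/- 1.9079i.
For a conjugate pair |z|^2 = z * conj(z) = (product of roots) = c/a = 1/(0.23) = 4.347826, so |z| = sqrt(4.347826) = 2.0851 for both roots.
Moduli of all roots: 2.0851, 2.0851.
All moduli strictly greater than 1? Yes.
Verdict: Invertible.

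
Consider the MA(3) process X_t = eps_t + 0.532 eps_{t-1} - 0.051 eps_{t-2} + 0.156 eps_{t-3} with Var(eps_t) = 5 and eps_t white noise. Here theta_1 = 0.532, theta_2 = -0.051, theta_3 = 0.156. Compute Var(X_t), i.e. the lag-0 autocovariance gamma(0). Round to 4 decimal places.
\gamma(0) = 6.5498

For an MA(q) process X_t = eps_t + sum_i theta_i eps_{t-i} with
Var(eps_t) = sigma^2, the variance is
  gamma(0) = sigma^2 * (1 + sum_i theta_i^2).
  sum_i theta_i^2 = (0.532)^2 + (-0.051)^2 + (0.156)^2 = 0.283024 + 0.002601 + 0.024336 = 0.309961.
  gamma(0) = 5 * (1 + 0.309961) = 5 * 1.309961 = 6.549805, which rounds to 6.5498.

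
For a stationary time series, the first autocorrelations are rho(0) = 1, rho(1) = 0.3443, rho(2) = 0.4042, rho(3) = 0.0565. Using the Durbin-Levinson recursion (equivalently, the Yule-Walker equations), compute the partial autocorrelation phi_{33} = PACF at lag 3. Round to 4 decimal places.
\phi_{33} = -0.1891

The PACF at lag k is phi_{kk}, the last component of the solution
to the Yule-Walker system G_k phi = r_k where
  (G_k)_{ij} = rho(|i - j|), (r_k)_i = rho(i), i,j = 1..k.
Equivalently, Durbin-Levinson gives phi_{kk} iteratively:
  phi_{11} = rho(1)
  phi_{kk} = [rho(k) - sum_{j=1..k-1} phi_{k-1,j} rho(k-j)]
            / [1 - sum_{j=1..k-1} phi_{k-1,j} rho(j)],
  phi_{k,j} = phi_{k-1,j} - phi_{kk} phi_{k-1,k-j},  j = 1..k-1.
Step k = 1:
  phi_11 = rho(1) = 0.3443.
Step k = 2:
  phi_22 = [rho(2) - phi_11 rho(1)] / [1 - phi_11 rho(1)] = [0.4042 - (0.3443)(0.3443)] / [1 - (0.3443)(0.3443)]
         = 0.28565751 / 0.88145751 = 0.324074.
  Update: phi_21 = phi_11 - phi_22 phi_11 = 0.3443 - (0.324074)(0.3443) = 0.232721.
Step k = 3:
  phi_33 = [rho(3) - phi_21 rho(2) - phi_22 rho(1)] / [1 - phi_21 rho(1) - phi_22 rho(2)]
    numerator   = 0.0565 - (0.232721)(0.4042) - (0.324074)(0.3443) = -0.14914465
    denominator = 1 - (0.232721)(0.3443) - (0.324074)(0.4042) = 0.78888332
  phi_33 = -0.14914465 / 0.78888332 = -0.1891.
Therefore phi_{33} = -0.1891.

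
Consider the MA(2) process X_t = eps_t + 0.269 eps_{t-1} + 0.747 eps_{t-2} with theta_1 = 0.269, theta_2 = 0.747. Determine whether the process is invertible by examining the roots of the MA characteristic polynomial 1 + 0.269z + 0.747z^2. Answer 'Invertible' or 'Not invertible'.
\text{Invertible}

The MA(q) characteristic polynomial is P(z) = 1 + 0.269z + 0.747z^2.
Invertibility requires all roots to lie outside the unit circle, i.e. |z| > 1 for every root.
Set 1 + (0.269) z + (0.747) z^2 = 0, i.e. a z^2 + b z + c = 0 with a = 0.747, b = 0.269, c = 1.
Discriminant D = b^2 - 4ac = (0.269)^2 - 4*(0.747)*1 = 0.072361 - (2.988) = -2.915639.
D < 0, so the roots are the complex-conjugate pair z = (-b +/- i sqrt(-D)) / (2a) = -0.1801 +/- 1.1429i.
For a conjugate pair |z|^2 = z * conj(z) = (product of roots) = c/a = 1/(0.747) = 1.338688, so |z| = sqrt(1.338688) = 1.157 for both roots.
Moduli of all roots: 1.1570, 1.1570.
All moduli strictly greater than 1? Yes.
Verdict: Invertible.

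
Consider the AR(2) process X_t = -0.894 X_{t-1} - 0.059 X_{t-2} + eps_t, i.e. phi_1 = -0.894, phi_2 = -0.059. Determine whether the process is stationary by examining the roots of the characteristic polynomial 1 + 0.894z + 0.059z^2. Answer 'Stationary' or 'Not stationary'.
\text{Stationary}

The AR(p) characteristic polynomial is P(z) = 1 + 0.894z + 0.059z^2.
Stationarity requires all roots to lie outside the unit circle, i.e. |z| > 1 for every root.
Set 1 + (0.894) z + (0.059) z^2 = 0, i.e. a z^2 + b z + c = 0 with a = 0.059, b = 0.894, c = 1.
Discriminant D = b^2 - 4ac = (0.894)^2 - 4*(0.059)*1 = 0.799236 - (0.236) = 0.563236.
D >= 0, so the roots are real: z = (-b +/- sqrt(D)) / (2a) = (-0.894 +/- 0.750491) / (0.118).
  z_1 = (-0.894 + 0.750491) / (0.118) = -1.2162,   |z_1| = 1.2162.
  z_2 = (-0.894 - 0.750491) / (0.118) = -13.9364,   |z_2| = 13.9364.
Moduli of all roots: 1.2162, 13.9364.
All moduli strictly greater than 1? Yes.
Verdict: Stationary.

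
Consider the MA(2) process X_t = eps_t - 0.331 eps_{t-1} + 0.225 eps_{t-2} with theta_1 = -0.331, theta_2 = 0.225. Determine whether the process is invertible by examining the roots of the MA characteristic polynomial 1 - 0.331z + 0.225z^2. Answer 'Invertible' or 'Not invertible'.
\text{Invertible}

The MA(q) characteristic polynomial is P(z) = 1 - 0.331z + 0.225z^2.
Invertibility requires all roots to lie outside the unit circle, i.e. |z| > 1 for every root.
Set 1 + (-0.331) z + (0.225) z^2 = 0, i.e. a z^2 + b z + c = 0 with a = 0.225, b = -0.331, c = 1.
Discriminant D = b^2 - 4ac = (-0.331)^2 - 4*(0.225)*1 = 0.109561 - (0.9) = -0.790439.
D < 0, so the roots are the complex-conjugate pair z = (-b +/- i sqrt(-D)) / (2a) = 0.7356 +/- 1.9757i.
For a conjugate pair |z|^2 = z * conj(z) = (product of roots) = c/a = 1/(0.225) = 4.444444, so |z| = sqrt(4.444444) = 2.1082 for both roots.
Moduli of all roots: 2.1082, 2.1082.
All moduli strictly greater than 1? Yes.
Verdict: Invertible.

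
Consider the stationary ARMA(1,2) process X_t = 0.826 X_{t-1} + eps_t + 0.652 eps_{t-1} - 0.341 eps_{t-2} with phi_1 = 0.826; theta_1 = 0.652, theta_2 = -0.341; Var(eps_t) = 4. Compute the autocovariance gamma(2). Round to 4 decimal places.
\gamma(2) = 14.4649

Multiply the model equation by X_{t-k} and take expectations. With theta_0 = psi_0 = 1 and psi_j the MA(infinity) weights, this gives
  gamma(k) - sum_i phi_i gamma(k-i) = c_k,
  c_k = sigma^2 * sum_{j=k..q} theta_j psi_{j-k}   (c_k = 0 for k > q),
using gamma(-m) = gamma(m).
psi-weights needed (psi_j = theta_j + sum_i phi_i psi_{j-i}):
  psi_1 = theta_1 + phi_1 = 0.652 + (0.826) = 1.478
  psi_2 = theta_2 + phi_1 psi_1 = -0.341 + (0.826)(1.478) = 0.879828
Right-hand sides:
  c_0 = sigma^2 (1 + theta_1 psi_1 + theta_2 psi_2) = 4 * (1 + (0.652)(1.478) + (-0.341)(0.879828)) = 4 * 1.663635 = 6.654539
  c_1 = sigma^2 (theta_1 + theta_2 psi_1) = 4 * (0.652 + (-0.341)(1.478)) = 0.592008
  c_2 = sigma^2 theta_2 = 4 * (-0.341) = -1.364
Equations for k = 0 and k = 1 (AR order 1):
  gamma(0) = phi_1 gamma(1) + c_0
  gamma(1) = phi_1 gamma(0) + c_1
Substituting the second into the first: gamma(0) (1 - phi_1^2) = c_0 + phi_1 c_1, so
  gamma(0) = (c_0 + phi_1 c_1) / (1 - phi_1^2) = (6.654539 + (0.826)(0.592008)) / (1 - (0.826)^2) = 7.143537 / 0.317724 = 22.483467.
  gamma(1) = phi_1 gamma(0) + c_1 = (0.826)(22.483467) + (0.592008) = 19.163352.
For k = 2: gamma(2) = phi_1 gamma(1) + c_2
  = (0.826)(19.163352) + (-1.364) = 14.464929.
Therefore gamma(2) = 14.4649 (to 4 decimal places).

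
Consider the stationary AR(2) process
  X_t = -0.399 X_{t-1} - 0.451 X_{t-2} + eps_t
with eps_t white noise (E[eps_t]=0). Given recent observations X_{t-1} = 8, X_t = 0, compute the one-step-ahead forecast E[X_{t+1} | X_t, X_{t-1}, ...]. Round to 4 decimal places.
E[X_{t+1} \mid \mathcal F_t] = -3.6080

For an AR(p) model X_t = c + sum_i phi_i X_{t-i} + eps_t, the
one-step-ahead conditional mean is
  E[X_{t+1} | X_t, ...] = c + sum_i phi_i X_{t+1-i}.
Substitute known values:
  E[X_{t+1} | ...] = (-0.399) * (0) + (-0.451) * (8)
                   = -3.6080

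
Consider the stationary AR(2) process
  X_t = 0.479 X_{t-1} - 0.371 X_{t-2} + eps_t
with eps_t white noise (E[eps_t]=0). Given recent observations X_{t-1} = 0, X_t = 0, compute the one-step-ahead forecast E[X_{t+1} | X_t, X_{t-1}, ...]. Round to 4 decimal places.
E[X_{t+1} \mid \mathcal F_t] = 0.0000

For an AR(p) model X_t = c + sum_i phi_i X_{t-i} + eps_t, the
one-step-ahead conditional mean is
  E[X_{t+1} | X_t, ...] = c + sum_i phi_i X_{t+1-i}.
Substitute known values:
  E[X_{t+1} | ...] = (0.479) * (0) + (-0.371) * (0)
                   = 0.0000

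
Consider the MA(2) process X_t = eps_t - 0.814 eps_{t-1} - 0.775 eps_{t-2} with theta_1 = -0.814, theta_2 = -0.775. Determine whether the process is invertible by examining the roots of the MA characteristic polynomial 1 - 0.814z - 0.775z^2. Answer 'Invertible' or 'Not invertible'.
\text{Not invertible}

The MA(q) characteristic polynomial is P(z) = 1 - 0.814z - 0.775z^2.
Invertibility requires all roots to lie outside the unit circle, i.e. |z| > 1 for every root.
Set 1 + (-0.814) z + (-0.775) z^2 = 0, i.e. a z^2 + b z + c = 0 with a = -0.775, b = -0.814, c = 1.
Discriminant D = b^2 - 4ac = (-0.814)^2 - 4*(-0.775)*1 = 0.662596 - (-3.1) = 3.762596.
D >= 0, so the roots are real: z = (-b +/- sqrt(D)) / (2a) = (0.814 +/- 1.939741) / (-1.55).
  z_1 = (0.814 + 1.939741) / (-1.55) = -1.7766,   |z_1| = 1.7766.
  z_2 = (0.814 - 1.939741) / (-1.55) = 0.7263,   |z_2| = 0.7263.
Moduli of all roots: 1.7766, 0.7263.
All moduli strictly greater than 1? No.
Verdict: Not invertible.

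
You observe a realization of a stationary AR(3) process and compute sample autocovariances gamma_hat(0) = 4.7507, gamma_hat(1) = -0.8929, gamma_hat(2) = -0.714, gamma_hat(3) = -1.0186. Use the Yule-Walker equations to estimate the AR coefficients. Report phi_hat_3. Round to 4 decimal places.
\hat\phi_{3} = -0.3060

The Yule-Walker equations for an AR(p) process read, in matrix form,
  Gamma_p phi = r_p,   with   (Gamma_p)_{ij} = gamma(|i - j|),
                       (r_p)_i = gamma(i),   i,j = 1..p.
Substitute the sample gammas (Toeplitz matrix and right-hand side of size 3):
  Gamma_p = [[4.7507, -0.8929, -0.714], [-0.8929, 4.7507, -0.8929], [-0.714, -0.8929, 4.7507]]
  r_p     = [-0.8929, -0.714, -1.0186]
Written out (R1..R3):
  (R1) 4.7507 phi_1 - 0.8929 phi_2 - 0.714 phi_3 = -0.8929
  (R2) -0.8929 phi_1 + 4.7507 phi_2 - 0.8929 phi_3 = -0.714
  (R3) -0.714 phi_1 - 0.8929 phi_2 + 4.7507 phi_3 = -1.0186
Gaussian elimination:
  R2 <- R2 - (-0.8929/4.7507) R1 = R2 - (-0.187951) R1:  4.582878 phi_2 - 1.027097 phi_3 = -0.881822
  R3 <- R3 - (-0.714/4.7507) R1 = R3 - (-0.150294) R1:  -1.027097 phi_2 + 4.64339 phi_3 = -1.152797
  R3 <- R3 - (-1.027097/4.582878) R2 = R3 - (-0.224116) R2:  4.413201 phi_3 = -1.350428
Back-substitution:
  phi_hat_3 = -1.350428 / 4.413201 = -0.305997
  phi_hat_2 = (-0.881822 - (-1.027097)(-0.305997)) / 4.582878 = -0.260996
  phi_hat_1 = (-0.8929 - (-0.8929)(-0.260996) - (-0.714)(-0.305997)) / 4.7507 = -0.282995
So phi_hat = [-0.2830, -0.2610, -0.3060].
Therefore phi_hat_3 = -0.3060.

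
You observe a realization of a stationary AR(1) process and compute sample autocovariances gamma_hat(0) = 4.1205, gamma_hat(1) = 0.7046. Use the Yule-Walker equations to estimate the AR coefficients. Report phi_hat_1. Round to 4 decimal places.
\hat\phi_{1} = 0.1710

The Yule-Walker equations for an AR(p) process read, in matrix form,
  Gamma_p phi = r_p,   with   (Gamma_p)_{ij} = gamma(|i - j|),
                       (r_p)_i = gamma(i),   i,j = 1..p.
Substitute the sample gammas (Toeplitz matrix and right-hand side of size 1):
  Gamma_p = [[4.1205]]
  r_p     = [0.7046]
With p = 1 this is the single equation gamma(0) phi_1 = gamma(1):
  phi_hat_1 = gamma(1) / gamma(0) = 0.7046 / 4.1205 = 0.1710.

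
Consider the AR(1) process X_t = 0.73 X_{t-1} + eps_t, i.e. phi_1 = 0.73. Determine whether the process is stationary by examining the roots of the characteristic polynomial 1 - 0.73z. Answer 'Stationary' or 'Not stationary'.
\text{Stationary}

The AR(p) characteristic polynomial is P(z) = 1 - 0.73z.
Stationarity requires all roots to lie outside the unit circle, i.e. |z| > 1 for every root.
This is linear in z: 1 + (-0.73) z = 0  =>  z = -1/(-0.73) = 1.369863,  |z| = 1.369863.
Moduli of all roots: 1.3699.
All moduli strictly greater than 1? Yes.
Verdict: Stationary.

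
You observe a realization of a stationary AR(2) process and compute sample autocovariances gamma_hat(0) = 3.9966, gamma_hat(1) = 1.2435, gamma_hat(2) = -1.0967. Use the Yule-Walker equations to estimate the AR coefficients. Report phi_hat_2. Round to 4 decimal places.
\hat\phi_{2} = -0.4110

The Yule-Walker equations for an AR(p) process read, in matrix form,
  Gamma_p phi = r_p,   with   (Gamma_p)_{ij} = gamma(|i - j|),
                       (r_p)_i = gamma(i),   i,j = 1..p.
Substitute the sample gammas (Toeplitz matrix and right-hand side of size 2):
  Gamma_p = [[3.9966, 1.2435], [1.2435, 3.9966]]
  r_p     = [1.2435, -1.0967]
Written out:
  3.9966 phi_1 + 1.2435 phi_2 = 1.2435
  1.2435 phi_1 + 3.9966 phi_2 = -1.0967
Solve by Cramer's rule:
  det = gamma(0)^2 - gamma(1)^2 = (3.9966)^2 - (1.2435)^2 = 15.97281156 - 1.54629225 = 14.42651931
  phi_hat_1 = [gamma(1) gamma(0) - gamma(1) gamma(2)] / det = [(1.2435)(3.9966) - (1.2435)(-1.0967)] / 14.42651931 = 6.33351855 / 14.42651931 = 0.439
  phi_hat_2 = [gamma(0) gamma(2) - gamma(1)^2] / det = [(3.9966)(-1.0967) - (1.2435)^2] / 14.42651931 = -5.92936347 / 14.42651931 = -0.411
So phi_hat = [0.4390, -0.4110].
Therefore phi_hat_2 = -0.4110.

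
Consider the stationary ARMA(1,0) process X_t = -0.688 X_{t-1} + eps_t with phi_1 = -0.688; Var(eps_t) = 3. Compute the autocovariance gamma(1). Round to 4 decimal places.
\gamma(1) = -3.9191

Multiply the model equation by X_{t-k} and take expectations. With theta_0 = psi_0 = 1 and psi_j the MA(infinity) weights, this gives
  gamma(k) - sum_i phi_i gamma(k-i) = c_k,
  c_k = sigma^2 * sum_{j=k..q} theta_j psi_{j-k}   (c_k = 0 for k > q),
using gamma(-m) = gamma(m).
Pure AR (q = 0): c_0 = sigma^2 = 3, c_k = 0 for k >= 1.
Equations for k = 0 and k = 1 (AR order 1):
  gamma(0) = phi_1 gamma(1) + c_0
  gamma(1) = phi_1 gamma(0) + c_1
Substituting the second into the first: gamma(0) (1 - phi_1^2) = c_0 + phi_1 c_1, so
  gamma(0) = c_0 / (1 - phi_1^2) = 3 / (1 - (-0.688)^2) = 3 / 0.526656 = 5.696318.
  gamma(1) = phi_1 gamma(0) = (-0.688)(5.696318) = -3.919067.
Therefore gamma(1) = -3.9191 (to 4 decimal places).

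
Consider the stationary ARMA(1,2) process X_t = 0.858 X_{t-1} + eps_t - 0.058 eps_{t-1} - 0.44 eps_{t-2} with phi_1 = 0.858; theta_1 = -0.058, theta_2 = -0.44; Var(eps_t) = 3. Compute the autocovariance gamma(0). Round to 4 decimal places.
\gamma(0) = 5.6103

Multiply the model equation by X_{t-k} and take expectations. With theta_0 = psi_0 = 1 and psi_j the MA(infinity) weights, this gives
  gamma(k) - sum_i phi_i gamma(k-i) = c_k,
  c_k = sigma^2 * sum_{j=k..q} theta_j psi_{j-k}   (c_k = 0 for k > q),
using gamma(-m) = gamma(m).
psi-weights needed (psi_j = theta_j + sum_i phi_i psi_{j-i}):
  psi_1 = theta_1 + phi_1 = -0.058 + (0.858) = 0.8
  psi_2 = theta_2 + phi_1 psi_1 = -0.44 + (0.858)(0.8) = 0.2464
Right-hand sides:
  c_0 = sigma^2 (1 + theta_1 psi_1 + theta_2 psi_2) = 3 * (1 + (-0.058)(0.8) + (-0.44)(0.2464)) = 3 * 0.845184 = 2.535552
  c_1 = sigma^2 (theta_1 + theta_2 psi_1) = 3 * (-0.058 + (-0.44)(0.8)) = -1.23
  c_2 = sigma^2 theta_2 = 3 * (-0.44) = -1.32
Equations for k = 0 and k = 1 (AR order 1):
  gamma(0) = phi_1 gamma(1) + c_0
  gamma(1) = phi_1 gamma(0) + c_1
Substituting the second into the first: gamma(0) (1 - phi_1^2) = c_0 + phi_1 c_1, so
  gamma(0) = (c_0 + phi_1 c_1) / (1 - phi_1^2) = (2.535552 + (0.858)(-1.23)) / (1 - (0.858)^2) = 1.480212 / 0.263836 = 5.610349.
Therefore gamma(0) = 5.6103 (to 4 decimal places).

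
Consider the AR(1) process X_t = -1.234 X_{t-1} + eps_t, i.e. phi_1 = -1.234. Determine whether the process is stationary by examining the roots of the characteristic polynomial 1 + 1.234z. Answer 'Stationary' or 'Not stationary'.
\text{Not stationary}

The AR(p) characteristic polynomial is P(z) = 1 + 1.234z.
Stationarity requires all roots to lie outside the unit circle, i.e. |z| > 1 for every root.
This is linear in z: 1 + (1.234) z = 0  =>  z = -1/(1.234) = -0.810373,  |z| = 0.810373.
Moduli of all roots: 0.8104.
All moduli strictly greater than 1? No.
Verdict: Not stationary.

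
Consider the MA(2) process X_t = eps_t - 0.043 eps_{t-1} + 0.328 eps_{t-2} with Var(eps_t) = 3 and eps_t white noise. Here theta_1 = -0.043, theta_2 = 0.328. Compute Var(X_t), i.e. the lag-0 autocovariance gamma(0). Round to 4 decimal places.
\gamma(0) = 3.3283

For an MA(q) process X_t = eps_t + sum_i theta_i eps_{t-i} with
Var(eps_t) = sigma^2, the variance is
  gamma(0) = sigma^2 * (1 + sum_i theta_i^2).
  sum_i theta_i^2 = (-0.043)^2 + (0.328)^2 = 0.001849 + 0.107584 = 0.109433.
  gamma(0) = 3 * (1 + 0.109433) = 3 * 1.109433 = 3.328299, which rounds to 3.3283.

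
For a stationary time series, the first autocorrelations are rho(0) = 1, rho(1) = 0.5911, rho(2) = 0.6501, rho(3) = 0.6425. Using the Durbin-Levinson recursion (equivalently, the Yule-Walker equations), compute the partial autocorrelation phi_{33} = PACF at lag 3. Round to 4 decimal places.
\phi_{33} = 0.3179

The PACF at lag k is phi_{kk}, the last component of the solution
to the Yule-Walker system G_k phi = r_k where
  (G_k)_{ij} = rho(|i - j|), (r_k)_i = rho(i), i,j = 1..k.
Equivalently, Durbin-Levinson gives phi_{kk} iteratively:
  phi_{11} = rho(1)
  phi_{kk} = [rho(k) - sum_{j=1..k-1} phi_{k-1,j} rho(k-j)]
            / [1 - sum_{j=1..k-1} phi_{k-1,j} rho(j)],
  phi_{k,j} = phi_{k-1,j} - phi_{kk} phi_{k-1,k-j},  j = 1..k-1.
Step k = 1:
  phi_11 = rho(1) = 0.5911.
Step k = 2:
  phi_22 = [rho(2) - phi_11 rho(1)] / [1 - phi_11 rho(1)] = [0.6501 - (0.5911)(0.5911)] / [1 - (0.5911)(0.5911)]
         = 0.30070079 / 0.65060079 = 0.462189.
  Update: phi_21 = phi_11 - phi_22 phi_11 = 0.5911 - (0.462189)(0.5911) = 0.3179.
Step k = 3:
  phi_33 = [rho(3) - phi_21 rho(2) - phi_22 rho(1)] / [1 - phi_21 rho(1) - phi_22 rho(2)]
    numerator   = 0.6425 - (0.3179)(0.6501) - (0.462189)(0.5911) = 0.16263316
    denominator = 1 - (0.3179)(0.5911) - (0.462189)(0.6501) = 0.51162007
  phi_33 = 0.16263316 / 0.51162007 = 0.3179.
Therefore phi_{33} = 0.3179.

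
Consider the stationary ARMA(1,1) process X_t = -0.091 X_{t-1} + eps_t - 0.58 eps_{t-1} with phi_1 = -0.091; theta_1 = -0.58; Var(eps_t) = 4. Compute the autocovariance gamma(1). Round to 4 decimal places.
\gamma(1) = -2.8493

Multiply the model equation by X_{t-k} and take expectations. With theta_0 = psi_0 = 1 and psi_j the MA(infinity) weights, this gives
  gamma(k) - sum_i phi_i gamma(k-i) = c_k,
  c_k = sigma^2 * sum_{j=k..q} theta_j psi_{j-k}   (c_k = 0 for k > q),
using gamma(-m) = gamma(m).
psi-weights needed (psi_j = theta_j + sum_i phi_i psi_{j-i}):
  psi_1 = theta_1 + phi_1 = -0.58 + (-0.091) = -0.671
Right-hand sides:
  c_0 = sigma^2 (1 + theta_1 psi_1) = 4 * (1 + (-0.58)(-0.671)) = 4 * 1.38918 = 5.55672
  c_1 = sigma^2 theta_1 = 4 * (-0.58) = -2.32
  c_2 = 0
Equations for k = 0 and k = 1 (AR order 1):
  gamma(0) = phi_1 gamma(1) + c_0
  gamma(1) = phi_1 gamma(0) + c_1
Substituting the second into the first: gamma(0) (1 - phi_1^2) = c_0 + phi_1 c_1, so
  gamma(0) = (c_0 + phi_1 c_1) / (1 - phi_1^2) = (5.55672 + (-0.091)(-2.32)) / (1 - (-0.091)^2) = 5.76784 / 0.991719 = 5.816002.
  gamma(1) = phi_1 gamma(0) + c_1 = (-0.091)(5.816002) + (-2.32) = -2.849256.
Therefore gamma(1) = -2.8493 (to 4 decimal places).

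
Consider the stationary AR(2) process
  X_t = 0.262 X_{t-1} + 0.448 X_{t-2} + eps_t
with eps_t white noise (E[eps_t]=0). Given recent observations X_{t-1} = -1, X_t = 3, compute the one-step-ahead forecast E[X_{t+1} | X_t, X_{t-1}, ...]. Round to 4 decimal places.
E[X_{t+1} \mid \mathcal F_t] = 0.3380

For an AR(p) model X_t = c + sum_i phi_i X_{t-i} + eps_t, the
one-step-ahead conditional mean is
  E[X_{t+1} | X_t, ...] = c + sum_i phi_i X_{t+1-i}.
Substitute known values:
  E[X_{t+1} | ...] = (0.262) * (3) + (0.448) * (-1)
                   = 0.3380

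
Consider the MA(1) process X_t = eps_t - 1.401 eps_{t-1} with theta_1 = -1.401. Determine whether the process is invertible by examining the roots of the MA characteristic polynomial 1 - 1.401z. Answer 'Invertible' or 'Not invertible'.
\text{Not invertible}

The MA(q) characteristic polynomial is P(z) = 1 - 1.401z.
Invertibility requires all roots to lie outside the unit circle, i.e. |z| > 1 for every root.
This is linear in z: 1 + (-1.401) z = 0  =>  z = -1/(-1.401) = 0.713776,  |z| = 0.713776.
Moduli of all roots: 0.7138.
All moduli strictly greater than 1? No.
Verdict: Not invertible.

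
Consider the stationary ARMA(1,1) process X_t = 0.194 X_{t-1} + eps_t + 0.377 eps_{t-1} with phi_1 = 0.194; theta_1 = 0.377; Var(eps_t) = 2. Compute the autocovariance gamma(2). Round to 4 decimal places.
\gamma(2) = 0.2470

Multiply the model equation by X_{t-k} and take expectations. With theta_0 = psi_0 = 1 and psi_j the MA(infinity) weights, this gives
  gamma(k) - sum_i phi_i gamma(k-i) = c_k,
  c_k = sigma^2 * sum_{j=k..q} theta_j psi_{j-k}   (c_k = 0 for k > q),
using gamma(-m) = gamma(m).
psi-weights needed (psi_j = theta_j + sum_i phi_i psi_{j-i}):
  psi_1 = theta_1 + phi_1 = 0.377 + (0.194) = 0.571
Right-hand sides:
  c_0 = sigma^2 (1 + theta_1 psi_1) = 2 * (1 + (0.377)(0.571)) = 2 * 1.215267 = 2.430534
  c_1 = sigma^2 theta_1 = 2 * (0.377) = 0.754
  c_2 = 0
Equations for k = 0 and k = 1 (AR order 1):
  gamma(0) = phi_1 gamma(1) + c_0
  gamma(1) = phi_1 gamma(0) + c_1
Substituting the second into the first: gamma(0) (1 - phi_1^2) = c_0 + phi_1 c_1, so
  gamma(0) = (c_0 + phi_1 c_1) / (1 - phi_1^2) = (2.430534 + (0.194)(0.754)) / (1 - (0.194)^2) = 2.57681 / 0.962364 = 2.677584.
  gamma(1) = phi_1 gamma(0) + c_1 = (0.194)(2.677584) + (0.754) = 1.273451.
For k = 2 (> q): gamma(2) = phi_1 gamma(1) = (0.194)(1.273451) = 0.24705.
Therefore gamma(2) = 0.2470 (to 4 decimal places).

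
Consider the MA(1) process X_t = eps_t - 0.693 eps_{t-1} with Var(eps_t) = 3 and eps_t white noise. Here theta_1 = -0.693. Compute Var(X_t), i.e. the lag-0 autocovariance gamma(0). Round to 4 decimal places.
\gamma(0) = 4.4407

For an MA(q) process X_t = eps_t + sum_i theta_i eps_{t-i} with
Var(eps_t) = sigma^2, the variance is
  gamma(0) = sigma^2 * (1 + sum_i theta_i^2).
  sum_i theta_i^2 = (-0.693)^2 = 0.480249.
  gamma(0) = 3 * (1 + 0.480249) = 3 * 1.480249 = 4.440747, which rounds to 4.4407.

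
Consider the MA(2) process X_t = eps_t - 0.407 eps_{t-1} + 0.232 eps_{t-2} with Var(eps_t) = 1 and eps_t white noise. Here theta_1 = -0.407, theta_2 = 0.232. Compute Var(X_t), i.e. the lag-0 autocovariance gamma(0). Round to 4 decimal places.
\gamma(0) = 1.2195

For an MA(q) process X_t = eps_t + sum_i theta_i eps_{t-i} with
Var(eps_t) = sigma^2, the variance is
  gamma(0) = sigma^2 * (1 + sum_i theta_i^2).
  sum_i theta_i^2 = (-0.407)^2 + (0.232)^2 = 0.165649 + 0.053824 = 0.219473.
  gamma(0) = 1 * (1 + 0.219473) = 1 * 1.219473 = 1.219473, which rounds to 1.2195.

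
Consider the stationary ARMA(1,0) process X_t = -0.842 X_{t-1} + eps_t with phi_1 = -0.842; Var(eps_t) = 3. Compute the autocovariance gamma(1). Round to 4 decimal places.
\gamma(1) = -8.6793

Multiply the model equation by X_{t-k} and take expectations. With theta_0 = psi_0 = 1 and psi_j the MA(infinity) weights, this gives
  gamma(k) - sum_i phi_i gamma(k-i) = c_k,
  c_k = sigma^2 * sum_{j=k..q} theta_j psi_{j-k}   (c_k = 0 for k > q),
using gamma(-m) = gamma(m).
Pure AR (q = 0): c_0 = sigma^2 = 3, c_k = 0 for k >= 1.
Equations for k = 0 and k = 1 (AR order 1):
  gamma(0) = phi_1 gamma(1) + c_0
  gamma(1) = phi_1 gamma(0) + c_1
Substituting the second into the first: gamma(0) (1 - phi_1^2) = c_0 + phi_1 c_1, so
  gamma(0) = c_0 / (1 - phi_1^2) = 3 / (1 - (-0.842)^2) = 3 / 0.291036 = 10.308003.
  gamma(1) = phi_1 gamma(0) = (-0.842)(10.308003) = -8.679339.
Therefore gamma(1) = -8.6793 (to 4 decimal places).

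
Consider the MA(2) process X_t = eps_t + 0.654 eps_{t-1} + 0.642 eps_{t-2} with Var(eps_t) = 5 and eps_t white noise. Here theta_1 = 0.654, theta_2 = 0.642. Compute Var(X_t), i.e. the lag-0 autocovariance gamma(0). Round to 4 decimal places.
\gamma(0) = 9.1994

For an MA(q) process X_t = eps_t + sum_i theta_i eps_{t-i} with
Var(eps_t) = sigma^2, the variance is
  gamma(0) = sigma^2 * (1 + sum_i theta_i^2).
  sum_i theta_i^2 = (0.654)^2 + (0.642)^2 = 0.427716 + 0.412164 = 0.83988.
  gamma(0) = 5 * (1 + 0.83988) = 5 * 1.83988 = 9.1994.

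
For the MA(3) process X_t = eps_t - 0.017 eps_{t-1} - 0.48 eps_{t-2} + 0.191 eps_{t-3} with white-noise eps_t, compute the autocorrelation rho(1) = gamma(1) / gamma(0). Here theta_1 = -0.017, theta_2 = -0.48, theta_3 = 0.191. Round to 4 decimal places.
\rho(1) = -0.0793

For an MA(q) process with theta_0 = 1, the autocovariance is
  gamma(k) = sigma^2 * sum_{i=0..q-k} theta_i * theta_{i+k},
and rho(k) = gamma(k) / gamma(0). Sigma^2 cancels.
  numerator   = (1)*(-0.017) + (-0.017)*(-0.48) + (-0.48)*(0.191) = -0.10052.
  denominator = (1)^2 + (-0.017)^2 + (-0.48)^2 + (0.191)^2 = 1.26717.
  rho(1) = -0.10052 / 1.26717 = -0.0793.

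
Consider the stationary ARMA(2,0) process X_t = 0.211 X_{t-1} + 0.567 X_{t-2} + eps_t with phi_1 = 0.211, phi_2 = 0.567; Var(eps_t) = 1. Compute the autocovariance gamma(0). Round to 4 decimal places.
\gamma(0) = 1.9328

Multiply the model equation by X_{t-k} and take expectations. With theta_0 = psi_0 = 1 and psi_j the MA(infinity) weights, this gives
  gamma(k) - sum_i phi_i gamma(k-i) = c_k,
  c_k = sigma^2 * sum_{j=k..q} theta_j psi_{j-k}   (c_k = 0 for k > q),
using gamma(-m) = gamma(m).
Pure AR (q = 0): c_0 = sigma^2 = 1, c_k = 0 for k >= 1.
Equations for k = 0, 1, 2 (AR order 2, c_2 = 0):
  (E0) gamma(0) = phi_1 gamma(1) + phi_2 gamma(2) + c_0
  (E1) gamma(1) = phi_1 gamma(0) + phi_2 gamma(1) + c_1
  (E2) gamma(2) = phi_1 gamma(1) + phi_2 gamma(0)
From (E1): gamma(1) = A gamma(0) + B with
  A = phi_1 / (1 - phi_2) = 0.211 / 0.433 = 0.487298,   B = c_1 / (1 - phi_2) = 0 / 0.433 = 0.
Insert (E2) into (E0): gamma(0) (1 - phi_2^2) = phi_1 (1 + phi_2) gamma(1) + c_0.
  phi_1 (1 + phi_2) = (0.211)(1.567) = 0.330637,   1 - phi_2^2 = 0.678511.
Replace gamma(1) by A gamma(0) + B and collect gamma(0):
  gamma(0) [0.678511 - (0.330637)(0.487298)] = c_0 = 1
  gamma(0) * 0.517392 = 1
  gamma(0) = 1 / 0.517392 = 1.932769.
Therefore gamma(0) = 1.9328 (to 4 decimal places).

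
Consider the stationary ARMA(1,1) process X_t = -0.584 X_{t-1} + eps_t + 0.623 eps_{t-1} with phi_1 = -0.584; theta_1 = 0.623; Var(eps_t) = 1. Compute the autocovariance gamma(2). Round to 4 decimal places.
\gamma(2) = -0.0220

Multiply the model equation by X_{t-k} and take expectations. With theta_0 = psi_0 = 1 and psi_j the MA(infinity) weights, this gives
  gamma(k) - sum_i phi_i gamma(k-i) = c_k,
  c_k = sigma^2 * sum_{j=k..q} theta_j psi_{j-k}   (c_k = 0 for k > q),
using gamma(-m) = gamma(m).
psi-weights needed (psi_j = theta_j + sum_i phi_i psi_{j-i}):
  psi_1 = theta_1 + phi_1 = 0.623 + (-0.584) = 0.039
Right-hand sides:
  c_0 = sigma^2 (1 + theta_1 psi_1) = 1 * (1 + (0.623)(0.039)) = 1 * 1.024297 = 1.024297
  c_1 = sigma^2 theta_1 = 1 * (0.623) = 0.623
  c_2 = 0
Equations for k = 0 and k = 1 (AR order 1):
  gamma(0) = phi_1 gamma(1) + c_0
  gamma(1) = phi_1 gamma(0) + c_1
Substituting the second into the first: gamma(0) (1 - phi_1^2) = c_0 + phi_1 c_1, so
  gamma(0) = (c_0 + phi_1 c_1) / (1 - phi_1^2) = (1.024297 + (-0.584)(0.623)) / (1 - (-0.584)^2) = 0.660465 / 0.658944 = 1.002308.
  gamma(1) = phi_1 gamma(0) + c_1 = (-0.584)(1.002308) + (0.623) = 0.037652.
For k = 2 (> q): gamma(2) = phi_1 gamma(1) = (-0.584)(0.037652) = -0.021989.
Therefore gamma(2) = -0.0220 (to 4 decimal places).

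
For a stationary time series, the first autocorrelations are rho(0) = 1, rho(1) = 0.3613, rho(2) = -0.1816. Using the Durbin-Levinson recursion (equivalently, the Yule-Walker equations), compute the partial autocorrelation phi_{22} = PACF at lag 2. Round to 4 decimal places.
\phi_{22} = -0.3590

The PACF at lag k is phi_{kk}, the last component of the solution
to the Yule-Walker system G_k phi = r_k where
  (G_k)_{ij} = rho(|i - j|), (r_k)_i = rho(i), i,j = 1..k.
Equivalently, Durbin-Levinson gives phi_{kk} iteratively:
  phi_{11} = rho(1)
  phi_{kk} = [rho(k) - sum_{j=1..k-1} phi_{k-1,j} rho(k-j)]
            / [1 - sum_{j=1..k-1} phi_{k-1,j} rho(j)],
  phi_{k,j} = phi_{k-1,j} - phi_{kk} phi_{k-1,k-j},  j = 1..k-1.
Step k = 1:
  phi_11 = rho(1) = 0.3613.
Step k = 2:
  phi_22 = [rho(2) - phi_11 rho(1)] / [1 - phi_11 rho(1)] = [-0.1816 - (0.3613)(0.3613)] / [1 - (0.3613)(0.3613)]
         = -0.31213769 / 0.86946231 = -0.359.
Therefore phi_{22} = -0.3590.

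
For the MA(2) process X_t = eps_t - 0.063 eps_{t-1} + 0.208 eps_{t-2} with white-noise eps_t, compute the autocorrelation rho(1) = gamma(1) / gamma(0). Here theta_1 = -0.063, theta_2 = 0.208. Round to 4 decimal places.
\rho(1) = -0.0727

For an MA(q) process with theta_0 = 1, the autocovariance is
  gamma(k) = sigma^2 * sum_{i=0..q-k} theta_i * theta_{i+k},
and rho(k) = gamma(k) / gamma(0). Sigma^2 cancels.
  numerator   = (1)*(-0.063) + (-0.063)*(0.208) = -0.076104.
  denominator = (1)^2 + (-0.063)^2 + (0.208)^2 = 1.047233.
  rho(1) = -0.076104 / 1.047233 = -0.0727.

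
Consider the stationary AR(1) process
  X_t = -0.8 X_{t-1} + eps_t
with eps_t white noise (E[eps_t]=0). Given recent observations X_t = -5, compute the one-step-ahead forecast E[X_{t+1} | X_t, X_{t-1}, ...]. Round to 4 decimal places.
E[X_{t+1} \mid \mathcal F_t] = 4.0000

For an AR(p) model X_t = c + sum_i phi_i X_{t-i} + eps_t, the
one-step-ahead conditional mean is
  E[X_{t+1} | X_t, ...] = c + sum_i phi_i X_{t+1-i}.
Substitute known values:
  E[X_{t+1} | ...] = (-0.8) * (-5)
                   = 4.0000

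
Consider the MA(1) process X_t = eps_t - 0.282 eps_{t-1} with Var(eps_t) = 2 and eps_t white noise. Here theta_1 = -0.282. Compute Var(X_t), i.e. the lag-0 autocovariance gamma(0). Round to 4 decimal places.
\gamma(0) = 2.1590

For an MA(q) process X_t = eps_t + sum_i theta_i eps_{t-i} with
Var(eps_t) = sigma^2, the variance is
  gamma(0) = sigma^2 * (1 + sum_i theta_i^2).
  sum_i theta_i^2 = (-0.282)^2 = 0.079524.
  gamma(0) = 2 * (1 + 0.079524) = 2 * 1.079524 = 2.159048, which rounds to 2.1590.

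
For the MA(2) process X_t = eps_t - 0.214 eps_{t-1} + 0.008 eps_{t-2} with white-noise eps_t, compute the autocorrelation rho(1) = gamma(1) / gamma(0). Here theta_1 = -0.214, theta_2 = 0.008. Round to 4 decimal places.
\rho(1) = -0.2063

For an MA(q) process with theta_0 = 1, the autocovariance is
  gamma(k) = sigma^2 * sum_{i=0..q-k} theta_i * theta_{i+k},
and rho(k) = gamma(k) / gamma(0). Sigma^2 cancels.
  numerator   = (1)*(-0.214) + (-0.214)*(0.008) = -0.215712.
  denominator = (1)^2 + (-0.214)^2 + (0.008)^2 = 1.04586.
  rho(1) = -0.215712 / 1.04586 = -0.2063.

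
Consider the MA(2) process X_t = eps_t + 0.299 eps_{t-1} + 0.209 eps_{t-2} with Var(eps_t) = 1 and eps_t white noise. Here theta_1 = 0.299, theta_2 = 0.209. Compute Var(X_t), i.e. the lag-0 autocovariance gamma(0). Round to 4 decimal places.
\gamma(0) = 1.1331

For an MA(q) process X_t = eps_t + sum_i theta_i eps_{t-i} with
Var(eps_t) = sigma^2, the variance is
  gamma(0) = sigma^2 * (1 + sum_i theta_i^2).
  sum_i theta_i^2 = (0.299)^2 + (0.209)^2 = 0.089401 + 0.043681 = 0.133082.
  gamma(0) = 1 * (1 + 0.133082) = 1 * 1.133082 = 1.133082, which rounds to 1.1331.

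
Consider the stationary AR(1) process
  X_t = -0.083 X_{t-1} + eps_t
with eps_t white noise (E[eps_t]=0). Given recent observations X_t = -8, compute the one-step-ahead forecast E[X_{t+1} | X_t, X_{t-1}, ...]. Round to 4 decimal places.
E[X_{t+1} \mid \mathcal F_t] = 0.6640

For an AR(p) model X_t = c + sum_i phi_i X_{t-i} + eps_t, the
one-step-ahead conditional mean is
  E[X_{t+1} | X_t, ...] = c + sum_i phi_i X_{t+1-i}.
Substitute known values:
  E[X_{t+1} | ...] = (-0.083) * (-8)
                   = 0.6640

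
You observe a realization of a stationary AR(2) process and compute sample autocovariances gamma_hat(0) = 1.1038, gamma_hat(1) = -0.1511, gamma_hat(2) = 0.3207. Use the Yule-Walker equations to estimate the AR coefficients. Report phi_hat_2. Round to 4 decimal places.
\hat\phi_{2} = 0.2770

The Yule-Walker equations for an AR(p) process read, in matrix form,
  Gamma_p phi = r_p,   with   (Gamma_p)_{ij} = gamma(|i - j|),
                       (r_p)_i = gamma(i),   i,j = 1..p.
Substitute the sample gammas (Toeplitz matrix and right-hand side of size 2):
  Gamma_p = [[1.1038, -0.1511], [-0.1511, 1.1038]]
  r_p     = [-0.1511, 0.3207]
Written out:
  1.1038 phi_1 - 0.1511 phi_2 = -0.1511
  -0.1511 phi_1 + 1.1038 phi_2 = 0.3207
Solve by Cramer's rule:
  det = gamma(0)^2 - gamma(1)^2 = (1.1038)^2 - (-0.1511)^2 = 1.21837444 - 0.02283121 = 1.19554323
  phi_hat_1 = [gamma(1) gamma(0) - gamma(1) gamma(2)] / det = [(-0.1511)(1.1038) - (-0.1511)(0.3207)] / 1.19554323 = -0.11832641 / 1.19554323 = -0.099
  phi_hat_2 = [gamma(0) gamma(2) - gamma(1)^2] / det = [(1.1038)(0.3207) - (-0.1511)^2] / 1.19554323 = 0.33115745 / 1.19554323 = 0.277
So phi_hat = [-0.0990, 0.2770].
Therefore phi_hat_2 = 0.2770.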